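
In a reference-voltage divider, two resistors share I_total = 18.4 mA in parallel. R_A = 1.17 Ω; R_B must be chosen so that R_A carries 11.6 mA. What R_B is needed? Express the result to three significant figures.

R_B ≈ 2.00 Ω

Two-branch current divider: I_A = I_total · R_B/(R_A + R_B).
11.6/18.4 = R_B/(R_A + R_B) → R_B = R_A · (0.6304)/(1 − 0.6304) = 1.17 × 1.706 = 1.996 Ω.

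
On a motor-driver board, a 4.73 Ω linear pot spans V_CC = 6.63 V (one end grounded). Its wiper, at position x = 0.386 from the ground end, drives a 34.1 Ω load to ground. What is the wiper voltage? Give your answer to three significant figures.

Split the track: R_lower = x·R_p = 1.826 Ω, R_upper = (1−x)·R_p = 2.904 Ω.
R_L loads the lower segment: effective lower R = 1.733 Ω.
V_out = 6.63 × 1.733/(2.904 + 1.733) = 2.478 V.

V_out ≈ 2.48 V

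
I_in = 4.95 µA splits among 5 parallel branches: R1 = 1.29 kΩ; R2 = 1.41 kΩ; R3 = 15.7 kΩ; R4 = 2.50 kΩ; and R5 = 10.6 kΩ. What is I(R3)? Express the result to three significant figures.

Total conductance ΣG = 1/1.29 + 1/1.41 + 1/15.7 + 1/2.50 + 1/10.6 = 2.042 (units of 1/kΩ).
Current divider: I(R3) = I_in · G_k/ΣG = 4.95 × (0.06369/2.042) = 4.95 × 0.03119 = 0.1544 µA.

I ≈ 0.154 µA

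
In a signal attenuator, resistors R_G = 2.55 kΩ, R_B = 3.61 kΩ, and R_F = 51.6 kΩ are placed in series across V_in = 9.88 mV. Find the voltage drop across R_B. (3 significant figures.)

ΣR = 2.55 + 3.61 + 51.6 = 57.76 kΩ.
V = V_in · R/ΣR = 9.88 × 0.06250 = 0.6175 mV.

V ≈ 0.618 mV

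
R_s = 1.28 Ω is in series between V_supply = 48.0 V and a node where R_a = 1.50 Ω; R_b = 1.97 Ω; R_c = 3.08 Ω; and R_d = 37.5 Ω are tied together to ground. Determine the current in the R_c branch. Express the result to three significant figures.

I ≈ 5.28 A

Combine the parallel branches: R_p = (1/1.50 + 1/1.97 + 1/3.08 + 1/37.5)⁻¹ = 0.6555 Ω.
Node voltage V_A = V_supply · R_p/(R_s + R_p) = 48.0 × 0.3387 = 16.26 V.
I(R_c) = V_A / R_c = 16.26/3.08 = 5.278 A.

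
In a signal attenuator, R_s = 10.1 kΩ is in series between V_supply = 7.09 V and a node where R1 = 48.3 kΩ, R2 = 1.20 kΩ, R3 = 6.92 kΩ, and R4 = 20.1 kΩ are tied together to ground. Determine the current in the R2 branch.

I ≈ 0.510 mA

Combine the parallel branches: R_p = (1/48.3 + 1/1.20 + 1/6.92 + 1/20.1)⁻¹ = 0.9539 kΩ.
Node voltage V_A = V_supply · R_p/(R_s + R_p) = 7.09 × 0.08630 = 0.6119 V.
Branch current I = V_A/R2 = 0.6119/1.20 = 0.5099 mA.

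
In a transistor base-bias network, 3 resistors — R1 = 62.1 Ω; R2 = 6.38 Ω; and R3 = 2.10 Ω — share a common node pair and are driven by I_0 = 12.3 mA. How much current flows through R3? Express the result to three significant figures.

Total conductance ΣG = 1/62.1 + 1/6.38 + 1/2.10 = 0.6490 (units of 1/Ω).
By the current-divider rule, I = I_0 · G_k/ΣG = 12.3 × 0.7337 = 9.024 mA.

I ≈ 9.02 mA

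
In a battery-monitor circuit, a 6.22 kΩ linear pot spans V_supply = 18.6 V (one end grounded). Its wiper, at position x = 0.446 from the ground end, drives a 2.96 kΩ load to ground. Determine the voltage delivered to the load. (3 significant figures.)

Split the track: R_lower = x·R_p = 2.774 kΩ, R_upper = (1−x)·R_p = 3.446 kΩ.
(x·R_p) ‖ R_L = 1.432 kΩ.
Loaded-divider output: V_out = 18.6 × 0.2936 = 5.460 V.
(Unloaded: V_out = x·V_supply = 8.30 V.)

V_out ≈ 5.46 V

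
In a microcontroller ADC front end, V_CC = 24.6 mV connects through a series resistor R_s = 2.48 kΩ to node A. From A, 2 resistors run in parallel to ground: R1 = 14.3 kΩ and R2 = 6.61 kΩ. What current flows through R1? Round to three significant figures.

I ≈ 1.11 µA

Combine the parallel branches: R_p = (1/14.3 + 1/6.61)⁻¹ = 4.520 kΩ.
V_A = 24.6 × 4.520/7.000 = 15.89 mV.
Branch current I = V_A/R1 = 15.89/14.3 = 1.111 µA.
(Equivalently: I_total = 3.514 µA, then current-divider fraction G_k/ΣG = 0.3161.)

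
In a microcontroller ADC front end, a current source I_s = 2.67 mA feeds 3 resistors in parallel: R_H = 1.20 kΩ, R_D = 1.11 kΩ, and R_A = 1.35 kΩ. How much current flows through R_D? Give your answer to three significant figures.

I ≈ 0.972 mA

ΣG = 1/1.20 + 1/1.11 + 1/1.35 = 2.475.
R_D takes the fraction G_k/ΣG = 0.9009/2.475 = 0.3640, so I = 2.67 × 0.3640 = 0.9719 mA.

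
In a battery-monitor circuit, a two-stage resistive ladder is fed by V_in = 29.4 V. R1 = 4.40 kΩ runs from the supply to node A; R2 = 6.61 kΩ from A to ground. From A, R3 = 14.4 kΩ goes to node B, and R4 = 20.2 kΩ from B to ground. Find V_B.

V_B ≈ 9.57 V

The second stage (R3 + R4 = 34.60 kΩ) loads node A in parallel with R2.
Effective lower resistance at A: R2 ‖ 34.60 = 5.550 kΩ.
V_A = 29.4 × 5.550/(4.40 + 5.550) = 16.40 V.
Then the unloaded second divider: V_B = V_A × R4/(R3+R4) = 16.40 × 0.5838 = 9.574 V.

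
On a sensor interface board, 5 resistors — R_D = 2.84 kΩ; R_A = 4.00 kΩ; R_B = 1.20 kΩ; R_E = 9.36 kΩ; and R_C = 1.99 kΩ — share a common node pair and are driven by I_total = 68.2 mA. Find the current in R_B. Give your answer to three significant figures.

Total conductance ΣG = 1/2.84 + 1/4.00 + 1/1.20 + 1/9.36 + 1/1.99 = 2.045 (units of 1/kΩ).
Current divider: I(R_B) = I_total · G_k/ΣG = 68.2 × (0.8333/2.045) = 68.2 × 0.4075 = 27.79 mA.

I ≈ 27.8 mA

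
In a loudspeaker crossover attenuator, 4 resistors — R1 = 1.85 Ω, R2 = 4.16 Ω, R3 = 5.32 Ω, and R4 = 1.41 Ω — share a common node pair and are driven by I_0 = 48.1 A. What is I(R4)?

Conductances: ΣG = 1/1.85 + 1/4.16 + 1/5.32 + 1/1.41 = 1.678 (1/Ω).
R4 takes the fraction G_k/ΣG = 0.7092/1.678 = 0.4226, so I = 48.1 × 0.4226 = 20.33 A.

I ≈ 20.3 A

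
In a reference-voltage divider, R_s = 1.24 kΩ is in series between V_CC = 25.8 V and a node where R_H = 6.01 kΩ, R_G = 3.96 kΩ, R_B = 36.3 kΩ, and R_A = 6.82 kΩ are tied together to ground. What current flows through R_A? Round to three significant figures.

Equivalent of the parallel group: R_p = 1.686 kΩ.
V_A by voltage divider: V_A = 25.8 × 1.686/(1.24 + 1.686) = 14.87 V.
Branch current I = V_A/R_A = 14.87/6.82 = 2.180 mA.
(Equivalently: I_total = 8.817 mA, then current-divider fraction G_k/ΣG = 0.2472.)

I ≈ 2.18 mA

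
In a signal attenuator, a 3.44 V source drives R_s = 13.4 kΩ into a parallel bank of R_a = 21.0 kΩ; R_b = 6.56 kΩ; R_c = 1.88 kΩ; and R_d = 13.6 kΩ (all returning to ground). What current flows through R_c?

Combine the parallel branches: R_p = (1/21.0 + 1/6.56 + 1/1.88 + 1/13.6)⁻¹ = 1.241 kΩ.
V_A by voltage divider: V_A = 3.44 × 1.241/(13.4 + 1.241) = 0.2917 V.
Branch current I = V_A/R_c = 0.2917/1.88 = 0.1551 mA.

I ≈ 0.155 mA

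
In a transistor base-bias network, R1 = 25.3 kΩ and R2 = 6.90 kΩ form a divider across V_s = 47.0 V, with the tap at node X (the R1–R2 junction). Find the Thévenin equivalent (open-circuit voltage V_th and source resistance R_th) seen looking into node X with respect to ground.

Open-circuit (no load on X): V_th = V_s · R2/(R1 + R2) = 47.0 × 6.90/(25.30 + 6.90) = 10.07 V.
With V_s suppressed (replaced by a short), R_th = R1 ‖ R2 = (25.30 × 6.90)/(25.30 + 6.90) = 5.421 kΩ.

V_th ≈ 10.1 V, R_th ≈ 5.42 kΩ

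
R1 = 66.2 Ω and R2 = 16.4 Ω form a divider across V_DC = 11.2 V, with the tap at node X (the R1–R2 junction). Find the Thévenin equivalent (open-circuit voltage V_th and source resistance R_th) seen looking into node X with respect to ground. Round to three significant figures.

V_th ≈ 2.22 V, R_th ≈ 13.1 Ω

With X open, the divider is unloaded: V_th = 11.2 × 16.4/82.60 = 2.224 V.
Looking into X with the source shorted: R_th = R1·R2/(R1+R2) = 66.20 × 16.4/82.60 = 13.14 Ω.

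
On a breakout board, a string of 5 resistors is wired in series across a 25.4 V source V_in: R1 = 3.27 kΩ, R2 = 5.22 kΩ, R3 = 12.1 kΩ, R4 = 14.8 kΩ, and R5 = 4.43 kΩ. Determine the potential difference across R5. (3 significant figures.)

V ≈ 2.83 V

Total series resistance ΣR = 3.27 + 5.22 + 12.1 + 14.8 + 4.43 = 39.82 kΩ.
Voltage divider: V = V_in · (4.430 / 39.82) = 25.4 × 0.1113 = 2.826 V.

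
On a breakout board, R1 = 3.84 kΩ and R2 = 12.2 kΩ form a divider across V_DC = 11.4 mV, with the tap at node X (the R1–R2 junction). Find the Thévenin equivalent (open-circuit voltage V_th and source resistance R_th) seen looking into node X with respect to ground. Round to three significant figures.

V_th ≈ 8.67 mV, R_th ≈ 2.92 kΩ

Open-circuit (no load on X): V_th = V_DC · R2/(R1 + R2) = 11.4 × 12.2/(3.840 + 12.2) = 8.671 mV.
Looking into X with the source shorted: R_th = R1·R2/(R1+R2) = 3.840 × 12.2/16.04 = 2.921 kΩ.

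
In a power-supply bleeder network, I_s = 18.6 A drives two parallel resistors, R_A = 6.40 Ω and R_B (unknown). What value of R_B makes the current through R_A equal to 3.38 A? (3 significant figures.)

R_B ≈ 1.42 Ω

In a two-way split, I_A/I_s = R_B/(R_A + R_B).
With f = 0.1817, R_B = R_A · f/(1−f) = 6.40 × 0.2221 = 1.421 Ω.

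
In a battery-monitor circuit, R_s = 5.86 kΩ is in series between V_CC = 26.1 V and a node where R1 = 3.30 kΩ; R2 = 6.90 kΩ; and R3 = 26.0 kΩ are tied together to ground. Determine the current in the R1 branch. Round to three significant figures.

I ≈ 2.05 mA

Parallel bank: R_p = 1/(1/3.30 + 1/6.90 + 1/26.0) = 2.056 kΩ.
Node voltage V_A = V_CC · R_p/(R_s + R_p) = 26.1 × 0.2597 = 6.778 V.
I(R1) = V_A / R1 = 6.778/3.30 = 2.054 mA.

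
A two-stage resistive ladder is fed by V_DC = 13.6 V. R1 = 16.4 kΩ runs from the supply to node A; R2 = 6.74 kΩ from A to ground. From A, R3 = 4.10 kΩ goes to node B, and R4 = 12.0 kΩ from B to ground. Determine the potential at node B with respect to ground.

Looking into the second stage from A: R3 + R4 = 16.10 kΩ appears in parallel with R2.
R2 ‖ (R3+R4) = 4.751 kΩ.
V_A = 13.6 × 4.751/(16.4 + 4.751) = 3.055 V.
Stage 2 is unloaded, so V_B = V_A · R4/(R3+R4) = 3.055 × 12.0/16.10 = 2.277 V.

V_B ≈ 2.28 V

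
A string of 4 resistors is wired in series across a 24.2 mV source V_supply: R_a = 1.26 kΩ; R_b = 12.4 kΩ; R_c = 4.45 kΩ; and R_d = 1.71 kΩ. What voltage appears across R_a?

Series total: ΣR = 1.26 + 12.4 + 4.45 + 1.71 = 19.82 kΩ.
Voltage divider: V = V_supply · (1.260 / 19.82) = 24.2 × 0.06357 = 1.538 mV.

V ≈ 1.54 mV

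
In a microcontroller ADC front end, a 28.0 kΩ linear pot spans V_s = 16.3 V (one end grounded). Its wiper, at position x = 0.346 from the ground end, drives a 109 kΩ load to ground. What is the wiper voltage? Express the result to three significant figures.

Split the track: R_lower = x·R_p = 9.688 kΩ, R_upper = (1−x)·R_p = 18.31 kΩ.
(x·R_p) ‖ R_L = 8.897 kΩ.
V_out = 16.3 × 8.897/(18.31 + 8.897) = 5.330 V.

V_out ≈ 5.33 V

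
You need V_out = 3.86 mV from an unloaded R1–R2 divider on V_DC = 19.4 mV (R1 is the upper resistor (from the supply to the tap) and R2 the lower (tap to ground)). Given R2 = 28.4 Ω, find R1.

Required fraction k = V_out/V_DC = 0.1990.
Rearranging, R1 = R2·(1−k)/k = 28.4 × 4.026 = 114.3 Ω.

R1 ≈ 114 Ω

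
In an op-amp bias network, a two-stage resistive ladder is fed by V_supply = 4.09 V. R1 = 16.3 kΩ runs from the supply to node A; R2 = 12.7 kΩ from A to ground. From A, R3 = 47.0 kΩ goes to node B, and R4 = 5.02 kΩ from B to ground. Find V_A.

V_A ≈ 1.58 V

Node A sees R2 in parallel with the series input of stage 2, R3 + R4 = 52.02 kΩ.
Effective lower resistance at A: R2 ‖ 52.02 = 10.21 kΩ.
First divider: V_A = V_supply · 10.21/(16.3 + 10.21) = 1.575 V.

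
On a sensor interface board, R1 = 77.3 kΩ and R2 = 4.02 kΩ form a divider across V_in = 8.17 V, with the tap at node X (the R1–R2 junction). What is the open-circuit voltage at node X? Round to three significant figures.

V_th ≈ 0.404 V

With X open, the divider is unloaded: V_th = 8.17 × 4.02/81.32 = 0.4039 V.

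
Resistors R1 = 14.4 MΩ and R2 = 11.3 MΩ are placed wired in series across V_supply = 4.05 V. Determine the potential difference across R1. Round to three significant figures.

Total series resistance ΣR = 14.4 + 11.3 = 25.70 MΩ.
V = V_supply · R/ΣR = 4.05 × 0.5603 = 2.269 V.

V ≈ 2.27 V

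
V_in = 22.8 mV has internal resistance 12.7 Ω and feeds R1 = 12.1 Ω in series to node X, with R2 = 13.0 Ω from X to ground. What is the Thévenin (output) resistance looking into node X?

R_th ≈ 8.53 Ω

R1' = 12.7 + 12.1 = 24.80 Ω (source resistance + R1).
With V_in suppressed (replaced by a short), R_th = R1' ‖ R2 = (24.80 × 13.0)/(24.80 + 13.0) = 8.529 Ω.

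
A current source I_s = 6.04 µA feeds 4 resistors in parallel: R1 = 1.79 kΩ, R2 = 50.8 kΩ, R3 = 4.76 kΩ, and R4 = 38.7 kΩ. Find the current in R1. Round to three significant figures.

I ≈ 4.14 µA

Total conductance ΣG = 1/1.79 + 1/50.8 + 1/4.76 + 1/38.7 = 0.8143 (units of 1/kΩ).
Current divider: I(R1) = I_s · G_k/ΣG = 6.04 × (0.5587/0.8143) = 6.04 × 0.6861 = 4.144 µA.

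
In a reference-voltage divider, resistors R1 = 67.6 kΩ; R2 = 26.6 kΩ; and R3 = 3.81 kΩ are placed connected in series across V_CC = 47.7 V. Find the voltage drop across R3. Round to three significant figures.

V ≈ 1.85 V

Series total: ΣR = 67.6 + 26.6 + 3.81 = 98.01 kΩ.
V = V_CC · R/ΣR = 47.7 × 0.03887 = 1.854 V.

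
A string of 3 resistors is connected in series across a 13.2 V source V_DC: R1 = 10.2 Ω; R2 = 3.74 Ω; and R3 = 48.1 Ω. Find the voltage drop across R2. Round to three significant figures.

Total series resistance ΣR = 10.2 + 3.74 + 48.1 = 62.04 Ω.
By the voltage-divider rule, V = 13.2 × 3.740/62.04 = 0.7957 V.

V ≈ 0.796 V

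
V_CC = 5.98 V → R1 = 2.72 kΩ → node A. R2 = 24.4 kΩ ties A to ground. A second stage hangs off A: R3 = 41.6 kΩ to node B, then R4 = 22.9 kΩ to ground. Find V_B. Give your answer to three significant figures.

V_B ≈ 1.84 V

The second stage (R3 + R4 = 64.50 kΩ) loads node A in parallel with R2.
R2 ‖ (R3+R4) = 17.70 kΩ.
V_A = 5.98 × 17.70/(2.72 + 17.70) = 5.184 V.
Then the unloaded second divider: V_B = V_A × R4/(R3+R4) = 5.184 × 0.3550 = 1.840 V.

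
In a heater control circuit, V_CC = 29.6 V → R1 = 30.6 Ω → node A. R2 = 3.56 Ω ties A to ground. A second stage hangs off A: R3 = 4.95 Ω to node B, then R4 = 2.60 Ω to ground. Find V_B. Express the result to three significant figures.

Node A sees R2 in parallel with the series input of stage 2, R3 + R4 = 7.550 Ω.
R2 ‖ (R3+R4) = 2.419 Ω.
So V_A = 29.6 × 0.07327 = 2.169 V.
V_B = V_A × 0.3444 = 0.7469 V.

V_B ≈ 0.747 V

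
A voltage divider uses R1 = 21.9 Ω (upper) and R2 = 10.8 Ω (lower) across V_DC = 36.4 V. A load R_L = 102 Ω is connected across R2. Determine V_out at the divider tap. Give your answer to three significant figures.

The load sits in parallel with R2, giving an effective lower resistance R2' = R2·R_L/(R2+R_L) = 9.766 Ω.
Now apply the divider: V_out = 36.4 × 0.3084 = 11.23 V.
(Unloaded it would be 12.0 V; the load pulls it down.)

V_out ≈ 11.2 V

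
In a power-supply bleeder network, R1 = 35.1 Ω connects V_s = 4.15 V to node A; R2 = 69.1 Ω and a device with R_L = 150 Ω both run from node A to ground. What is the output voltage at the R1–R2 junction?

V_out ≈ 2.38 V

R2 ‖ R_L = (69.1 × 150)/(69.1 + 150) = 47.31 Ω.
Now apply the divider: V_out = 4.15 × 0.5741 = 2.382 V.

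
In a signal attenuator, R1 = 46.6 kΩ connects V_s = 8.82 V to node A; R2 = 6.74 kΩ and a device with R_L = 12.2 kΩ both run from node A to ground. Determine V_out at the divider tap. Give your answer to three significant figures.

V_out ≈ 0.752 V

The load sits in parallel with R2, giving an effective lower resistance R2' = R2·R_L/(R2+R_L) = 4.341 kΩ.
Then V_out = V_s · R2'/(R1 + R2') = 8.82 × 4.341/50.94 = 0.7517 V.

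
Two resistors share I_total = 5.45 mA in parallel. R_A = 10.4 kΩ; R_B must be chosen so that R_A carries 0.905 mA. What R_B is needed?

R_B ≈ 2.07 kΩ

The fraction through R_A equals R_B/(R_A+R_B).
0.905/5.45 = R_B/(R_A + R_B) → R_B = R_A · (0.1661)/(1 − 0.1661) = 10.4 × 0.1991 = 2.071 kΩ.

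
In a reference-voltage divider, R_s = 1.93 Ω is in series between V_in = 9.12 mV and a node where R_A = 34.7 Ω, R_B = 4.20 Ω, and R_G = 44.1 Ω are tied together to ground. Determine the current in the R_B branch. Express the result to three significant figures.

Combine the parallel branches: R_p = (1/34.7 + 1/4.20 + 1/44.1)⁻¹ = 3.453 Ω.
V_A by voltage divider: V_A = 9.12 × 3.453/(1.93 + 3.453) = 5.850 mV.
I(R_B) = V_A / R_B = 5.850/4.20 = 1.393 mA.
(Check via current divider: I_total = 1.694 mA; share G_k/ΣG = 0.8222 → same result.)

I ≈ 1.39 mA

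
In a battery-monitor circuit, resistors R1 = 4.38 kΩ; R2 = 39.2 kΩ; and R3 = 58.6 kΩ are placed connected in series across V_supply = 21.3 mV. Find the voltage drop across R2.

Series total: ΣR = 4.38 + 39.2 + 58.6 = 102.2 kΩ.
V = V_supply · R/ΣR = 21.3 × 0.3836 = 8.171 mV.

V ≈ 8.17 mV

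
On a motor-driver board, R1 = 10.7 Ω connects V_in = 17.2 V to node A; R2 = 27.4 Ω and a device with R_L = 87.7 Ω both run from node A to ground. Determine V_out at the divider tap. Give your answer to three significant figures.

V_out ≈ 11.4 V

First combine the lower leg with the load: R2 ‖ R_L = 20.88 Ω.
Voltage divider with the loaded lower leg: V_out = 17.2 × 20.88/(10.7 + 20.88) = 17.2 × 0.6611 = 11.37 V.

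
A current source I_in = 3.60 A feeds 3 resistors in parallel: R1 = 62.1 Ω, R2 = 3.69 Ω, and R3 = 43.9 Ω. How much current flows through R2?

ΣG = 1/62.1 + 1/3.69 + 1/43.9 = 0.3099.
R2 takes the fraction G_k/ΣG = 0.2710/0.3099 = 0.8745, so I = 3.60 × 0.8745 = 3.148 A.

I ≈ 3.15 A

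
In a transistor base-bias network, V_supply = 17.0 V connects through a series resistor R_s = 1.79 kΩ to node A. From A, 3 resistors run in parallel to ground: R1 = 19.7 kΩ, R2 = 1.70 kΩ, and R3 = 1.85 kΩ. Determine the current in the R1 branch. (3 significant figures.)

I ≈ 0.277 mA

Combine the parallel branches: R_p = (1/19.7 + 1/1.70 + 1/1.85)⁻¹ = 0.8478 kΩ.
V_A by voltage divider: V_A = 17.0 × 0.8478/(1.79 + 0.8478) = 5.464 V.
I(R1) = V_A / R1 = 5.464/19.7 = 0.2774 mA.
(Equivalently: I_total = 6.445 mA, then current-divider fraction G_k/ΣG = 0.04304.)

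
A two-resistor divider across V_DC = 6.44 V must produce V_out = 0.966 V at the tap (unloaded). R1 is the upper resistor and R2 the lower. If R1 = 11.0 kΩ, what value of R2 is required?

V_out/V_DC = R2/(R1+R2) = 0.1500.
R2 = R1 · 0.1500/(1 − 0.1500) = 1.941 kΩ.

R2 ≈ 1.94 kΩ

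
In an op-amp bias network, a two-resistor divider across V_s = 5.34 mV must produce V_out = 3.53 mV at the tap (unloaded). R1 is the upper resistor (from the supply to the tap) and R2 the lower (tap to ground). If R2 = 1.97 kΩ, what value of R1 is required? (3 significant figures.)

V_out/V_s = R2/(R1+R2) = 0.6610.
R1 = R2·(1/k − 1) = 1.97 × 0.5127 = 1.010 kΩ.

R1 ≈ 1.01 kΩ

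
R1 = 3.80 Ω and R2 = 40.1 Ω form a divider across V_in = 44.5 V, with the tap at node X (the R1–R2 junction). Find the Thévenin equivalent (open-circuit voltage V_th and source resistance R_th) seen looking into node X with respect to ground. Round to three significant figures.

Open-circuit (no load on X): V_th = V_in · R2/(R1 + R2) = 44.5 × 40.1/(3.800 + 40.1) = 40.65 V.
Looking into X with the source shorted: R_th = R1·R2/(R1+R2) = 3.800 × 40.1/43.90 = 3.471 Ω.

V_th ≈ 40.6 V, R_th ≈ 3.47 Ω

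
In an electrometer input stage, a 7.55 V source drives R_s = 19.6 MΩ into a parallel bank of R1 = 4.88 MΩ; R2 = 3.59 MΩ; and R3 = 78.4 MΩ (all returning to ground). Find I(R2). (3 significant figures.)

I ≈ 0.196 µA

Parallel bank: R_p = 1/(1/4.88 + 1/3.59 + 1/78.4) = 2.015 MΩ.
Node voltage V_A = V_DC · R_p/(R_s + R_p) = 7.55 × 0.09323 = 0.7039 V.
Branch current I = V_A/R2 = 0.7039/3.59 = 0.1961 µA.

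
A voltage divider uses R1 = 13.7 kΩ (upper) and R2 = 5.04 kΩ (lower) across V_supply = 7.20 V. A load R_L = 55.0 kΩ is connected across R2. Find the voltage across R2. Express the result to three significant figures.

V_out ≈ 1.81 V

R2 ‖ R_L = (5.04 × 55.0)/(5.04 + 55.0) = 4.617 kΩ.
Then V_out = V_supply · R2'/(R1 + R2') = 7.20 × 4.617/18.32 = 1.815 V.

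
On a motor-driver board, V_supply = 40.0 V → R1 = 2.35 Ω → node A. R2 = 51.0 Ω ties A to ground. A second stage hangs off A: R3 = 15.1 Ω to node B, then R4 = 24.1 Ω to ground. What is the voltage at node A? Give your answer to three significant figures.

The second stage (R3 + R4 = 39.20 Ω) loads node A in parallel with R2.
Effective lower resistance at A: R2 ‖ 39.20 = 22.16 Ω.
So V_A = 40.0 × 0.9041 = 36.17 V.

V_A ≈ 36.2 V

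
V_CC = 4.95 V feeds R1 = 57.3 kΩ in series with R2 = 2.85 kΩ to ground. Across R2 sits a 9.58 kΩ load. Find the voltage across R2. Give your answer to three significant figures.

V_out ≈ 0.183 V

The load sits in parallel with R2, giving an effective lower resistance R2' = R2·R_L/(R2+R_L) = 2.197 kΩ.
Then V_out = V_CC · R2'/(R1 + R2') = 4.95 × 2.197/59.50 = 0.1827 V.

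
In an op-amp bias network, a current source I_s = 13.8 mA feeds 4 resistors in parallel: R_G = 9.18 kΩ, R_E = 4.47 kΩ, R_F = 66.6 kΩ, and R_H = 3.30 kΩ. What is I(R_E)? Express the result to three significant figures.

I ≈ 4.74 mA

Total conductance ΣG = 1/9.18 + 1/4.47 + 1/66.6 + 1/3.30 = 0.6507 (units of 1/kΩ).
By the current-divider rule, I = I_s · G_k/ΣG = 13.8 × 0.3438 = 4.745 mA.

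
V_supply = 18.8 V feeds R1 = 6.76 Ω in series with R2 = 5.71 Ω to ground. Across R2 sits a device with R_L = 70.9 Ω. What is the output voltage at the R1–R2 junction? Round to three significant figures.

The load sits in parallel with R2, giving an effective lower resistance R2' = R2·R_L/(R2+R_L) = 5.284 Ω.
Then V_out = V_supply · R2'/(R1 + R2') = 18.8 × 5.284/12.04 = 8.248 V.

V_out ≈ 8.25 V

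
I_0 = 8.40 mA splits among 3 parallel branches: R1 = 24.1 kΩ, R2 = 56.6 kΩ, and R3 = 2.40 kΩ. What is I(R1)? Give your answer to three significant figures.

ΣG = 1/24.1 + 1/56.6 + 1/2.40 = 0.4758.
R1 takes the fraction G_k/ΣG = 0.04149/0.4758 = 0.08720, so I = 8.40 × 0.08720 = 0.7325 mA.

I ≈ 0.733 mA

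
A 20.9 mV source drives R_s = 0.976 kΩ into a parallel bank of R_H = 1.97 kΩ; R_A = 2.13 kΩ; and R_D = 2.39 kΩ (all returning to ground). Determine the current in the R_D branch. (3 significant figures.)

Combine the parallel branches: R_p = (1/1.97 + 1/2.13 + 1/2.39)⁻¹ = 0.7166 kΩ.
Node voltage V_A = V_in · R_p/(R_s + R_p) = 20.9 × 0.4234 = 8.848 mV.
I(R_D) = V_A / R_D = 8.848/2.39 = 3.702 µA.

I ≈ 3.70 µA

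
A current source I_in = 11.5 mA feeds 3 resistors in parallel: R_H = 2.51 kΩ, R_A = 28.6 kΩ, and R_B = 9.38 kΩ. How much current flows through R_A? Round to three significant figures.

I ≈ 0.745 mA

Total conductance ΣG = 1/2.51 + 1/28.6 + 1/9.38 = 0.5400 (units of 1/kΩ).
By the current-divider rule, I = I_in · G_k/ΣG = 11.5 × 0.06475 = 0.7447 mA.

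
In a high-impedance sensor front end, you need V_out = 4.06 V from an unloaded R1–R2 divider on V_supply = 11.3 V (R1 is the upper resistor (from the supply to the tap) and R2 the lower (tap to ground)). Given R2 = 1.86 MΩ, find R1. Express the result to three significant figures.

Required fraction k = V_out/V_supply = 0.3593.
So R1 = R2 · (V_supply/V_out − 1) = 1.86 × (11.3/4.06 − 1) = 1.86 × 1.783 = 3.317 MΩ.

R1 ≈ 3.32 MΩ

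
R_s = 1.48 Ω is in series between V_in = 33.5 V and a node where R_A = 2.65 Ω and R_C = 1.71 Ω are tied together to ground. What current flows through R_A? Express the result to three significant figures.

Equivalent of the parallel group: R_p = 1.039 Ω.
Node voltage V_A = V_in · R_p/(R_s + R_p) = 33.5 × 0.4125 = 13.82 V.
I(R_A) = V_A / R_A = 13.82/2.65 = 5.215 A.

I ≈ 5.22 A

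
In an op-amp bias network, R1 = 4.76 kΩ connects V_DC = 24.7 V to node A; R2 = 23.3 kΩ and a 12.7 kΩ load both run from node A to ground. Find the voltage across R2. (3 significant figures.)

V_out ≈ 15.6 V

R2 ‖ R_L = (23.3 × 12.7)/(23.3 + 12.7) = 8.220 kΩ.
Voltage divider with the loaded lower leg: V_out = 24.7 × 8.220/(4.76 + 8.220) = 24.7 × 0.6333 = 15.64 V.
(Unloaded it would be 20.5 V; the load pulls it down.)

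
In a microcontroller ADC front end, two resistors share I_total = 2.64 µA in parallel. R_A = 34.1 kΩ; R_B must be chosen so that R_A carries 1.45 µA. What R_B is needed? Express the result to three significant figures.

R_B ≈ 41.6 kΩ

In a two-way split, I_A/I_total = R_B/(R_A + R_B).
With f = 0.5492, R_B = R_A · f/(1−f) = 34.1 × 1.218 = 41.55 kΩ.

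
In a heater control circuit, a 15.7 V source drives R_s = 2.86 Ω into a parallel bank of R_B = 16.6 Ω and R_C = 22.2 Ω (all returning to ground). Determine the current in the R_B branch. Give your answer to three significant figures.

I ≈ 0.727 A

Parallel bank: R_p = 1/(1/16.6 + 1/22.2) = 9.498 Ω.
Node voltage V_A = V_in · R_p/(R_s + R_p) = 15.7 × 0.7686 = 12.07 V.
Branch current I = V_A/R_B = 12.07/16.6 = 0.7269 A.
(Equivalently: I_total = 1.270 A, then current-divider fraction G_k/ΣG = 0.5722.)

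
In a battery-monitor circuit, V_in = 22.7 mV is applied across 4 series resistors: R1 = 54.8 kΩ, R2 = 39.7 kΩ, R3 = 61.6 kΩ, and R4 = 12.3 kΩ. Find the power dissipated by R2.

ΣR = 168.4 kΩ → I = 22.7/168.4 = 0.1348 µA.
P = I²R = 0.01817 × 39.7 = 0.7214 nW.

P ≈ 0.721 nW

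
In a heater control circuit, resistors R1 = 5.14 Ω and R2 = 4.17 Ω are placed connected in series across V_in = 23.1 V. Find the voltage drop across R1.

Total series resistance ΣR = 5.14 + 4.17 = 9.310 Ω.
V = V_in · R/ΣR = 23.1 × 0.5521 = 12.75 V.

V ≈ 12.8 V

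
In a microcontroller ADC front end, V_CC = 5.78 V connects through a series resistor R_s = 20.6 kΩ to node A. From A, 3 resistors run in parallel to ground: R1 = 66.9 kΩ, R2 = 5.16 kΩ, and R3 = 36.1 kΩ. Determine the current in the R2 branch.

Parallel bank: R_p = 1/(1/66.9 + 1/5.16 + 1/36.1) = 4.229 kΩ.
V_A = 5.78 × 4.229/24.83 = 0.9845 V.
Branch current I = V_A/R2 = 0.9845/5.16 = 0.1908 mA.
(Check via current divider: I_total = 0.2328 mA; share G_k/ΣG = 0.8196 → same result.)

I ≈ 0.191 mA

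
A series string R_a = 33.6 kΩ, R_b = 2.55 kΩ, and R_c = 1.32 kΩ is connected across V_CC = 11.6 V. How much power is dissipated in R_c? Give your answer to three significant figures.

The common current is I = 11.6/37.47 = 0.3096 mA.
V(R_c) = I·R = 0.4086 V; P = V·I = 0.4086 × 0.3096 = 0.1265 mW.

P ≈ 0.127 mW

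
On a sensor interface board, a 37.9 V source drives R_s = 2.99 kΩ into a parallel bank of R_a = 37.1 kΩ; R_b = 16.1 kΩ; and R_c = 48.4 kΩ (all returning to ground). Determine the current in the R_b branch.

I ≈ 1.77 mA

Equivalent of the parallel group: R_p = 9.114 kΩ.
Node voltage V_A = V_s · R_p/(R_s + R_p) = 37.9 × 0.7530 = 28.54 V.
I(R_b) = V_A / R_b = 28.54/16.1 = 1.773 mA.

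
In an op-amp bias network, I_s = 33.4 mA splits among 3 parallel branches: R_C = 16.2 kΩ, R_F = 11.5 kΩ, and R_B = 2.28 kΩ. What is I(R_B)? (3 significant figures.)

I ≈ 24.9 mA

ΣG = 1/16.2 + 1/11.5 + 1/2.28 = 0.5873.
Current divider: I(R_B) = I_s · G_k/ΣG = 33.4 × (0.4386/0.5873) = 33.4 × 0.7468 = 24.94 mA.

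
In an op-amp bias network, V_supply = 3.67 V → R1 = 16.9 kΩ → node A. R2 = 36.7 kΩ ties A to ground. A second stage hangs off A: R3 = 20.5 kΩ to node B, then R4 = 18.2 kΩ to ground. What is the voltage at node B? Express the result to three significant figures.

V_B ≈ 0.910 V

Node A sees R2 in parallel with the series input of stage 2, R3 + R4 = 38.70 kΩ.
Effective lower resistance at A: R2 ‖ 38.70 = 18.84 kΩ.
V_A = 3.67 × 18.84/(16.9 + 18.84) = 1.934 V.
Then the unloaded second divider: V_B = V_A × R4/(R3+R4) = 1.934 × 0.4703 = 0.9097 V.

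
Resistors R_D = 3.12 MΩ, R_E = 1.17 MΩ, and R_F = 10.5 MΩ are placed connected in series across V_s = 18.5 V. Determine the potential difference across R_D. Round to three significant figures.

V ≈ 3.90 V

ΣR = 3.12 + 1.17 + 10.5 = 14.79 MΩ.
Voltage divider: V = V_s · (3.120 / 14.79) = 18.5 × 0.2110 = 3.903 V.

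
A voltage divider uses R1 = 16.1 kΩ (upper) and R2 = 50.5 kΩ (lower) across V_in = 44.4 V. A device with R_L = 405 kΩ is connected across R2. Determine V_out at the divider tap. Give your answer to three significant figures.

R2 ‖ R_L = (50.5 × 405)/(50.5 + 405) = 44.90 kΩ.
Now apply the divider: V_out = 44.4 × 0.7361 = 32.68 V.

V_out ≈ 32.7 V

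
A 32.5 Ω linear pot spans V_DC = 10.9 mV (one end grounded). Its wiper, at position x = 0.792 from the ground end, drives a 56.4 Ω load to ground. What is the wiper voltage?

Lower segment x·R_p = 25.74 Ω; upper segment (1−x)·R_p = 6.760 Ω.
(x·R_p) ‖ R_L = 17.67 Ω.
V_out = 10.9 × 17.67/(6.760 + 17.67) = 7.884 mV.
(Unloaded: V_out = x·V_DC = 8.63 mV.)

V_out ≈ 7.88 mV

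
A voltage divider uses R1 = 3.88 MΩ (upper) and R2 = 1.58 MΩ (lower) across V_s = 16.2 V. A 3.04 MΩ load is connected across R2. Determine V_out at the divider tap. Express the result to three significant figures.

The load sits in parallel with R2, giving an effective lower resistance R2' = R2·R_L/(R2+R_L) = 1.040 MΩ.
Then V_out = V_s · R2'/(R1 + R2') = 16.2 × 1.040/4.920 = 3.423 V.
(Unloaded it would be 4.69 V; the load pulls it down.)

V_out ≈ 3.42 V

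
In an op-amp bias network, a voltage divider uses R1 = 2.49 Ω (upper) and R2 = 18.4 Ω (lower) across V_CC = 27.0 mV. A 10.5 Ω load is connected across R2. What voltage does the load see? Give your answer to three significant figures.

R2 ‖ R_L = (18.4 × 10.5)/(18.4 + 10.5) = 6.685 Ω.
Now apply the divider: V_out = 27.0 × 0.7286 = 19.67 mV.
(Unloaded it would be 23.8 mV; the load pulls it down.)

V_out ≈ 19.7 mV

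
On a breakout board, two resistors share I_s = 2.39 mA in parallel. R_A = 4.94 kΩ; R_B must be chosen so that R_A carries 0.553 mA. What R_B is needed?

R_B ≈ 1.49 kΩ

The fraction through R_A equals R_B/(R_A+R_B).
0.553/2.39 = R_B/(R_A + R_B) → R_B = R_A · (0.2314)/(1 − 0.2314) = 4.94 × 0.3010 = 1.487 kΩ.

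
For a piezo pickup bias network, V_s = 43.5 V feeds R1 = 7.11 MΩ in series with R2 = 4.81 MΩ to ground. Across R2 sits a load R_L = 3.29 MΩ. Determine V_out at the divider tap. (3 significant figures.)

V_out ≈ 9.38 V

First combine the lower leg with the load: R2 ‖ R_L = 1.954 MΩ.
Voltage divider with the loaded lower leg: V_out = 43.5 × 1.954/(7.11 + 1.954) = 43.5 × 0.2156 = 9.376 V.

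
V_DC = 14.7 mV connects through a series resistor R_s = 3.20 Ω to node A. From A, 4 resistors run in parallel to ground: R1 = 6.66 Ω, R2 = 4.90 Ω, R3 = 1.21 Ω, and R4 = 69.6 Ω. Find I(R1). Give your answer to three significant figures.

I ≈ 0.458 mA

Parallel bank: R_p = 1/(1/6.66 + 1/4.90 + 1/1.21 + 1/69.6) = 0.8368 Ω.
V_A by voltage divider: V_A = 14.7 × 0.8368/(3.20 + 0.8368) = 3.047 mV.
Branch current I = V_A/R1 = 3.047/6.66 = 0.4575 mA.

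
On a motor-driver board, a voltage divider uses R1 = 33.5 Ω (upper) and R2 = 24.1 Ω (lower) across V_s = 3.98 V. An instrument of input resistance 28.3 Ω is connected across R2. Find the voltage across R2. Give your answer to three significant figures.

First combine the lower leg with the load: R2 ‖ R_L = 13.02 Ω.
Now apply the divider: V_out = 3.98 × 0.2798 = 1.114 V.

V_out ≈ 1.11 V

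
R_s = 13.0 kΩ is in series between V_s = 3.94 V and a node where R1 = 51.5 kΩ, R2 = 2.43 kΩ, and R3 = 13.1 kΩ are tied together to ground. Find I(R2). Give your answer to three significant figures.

Combine the parallel branches: R_p = (1/51.5 + 1/2.43 + 1/13.1)⁻¹ = 1.971 kΩ.
V_A = 3.94 × 1.971/14.97 = 0.5188 V.
Branch current I = V_A/R2 = 0.5188/2.43 = 0.2135 mA.
(Check via current divider: I_total = 0.2632 mA; share G_k/ΣG = 0.8112 → same result.)

I ≈ 0.213 mA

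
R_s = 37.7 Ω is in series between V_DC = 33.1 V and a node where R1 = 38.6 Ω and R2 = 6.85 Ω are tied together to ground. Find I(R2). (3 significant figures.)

I ≈ 0.646 A

Equivalent of the parallel group: R_p = 5.818 Ω.
V_A by voltage divider: V_A = 33.1 × 5.818/(37.7 + 5.818) = 4.425 V.
I(R2) = V_A / R2 = 4.425/6.85 = 0.6460 A.
(Check via current divider: I_total = 0.7606 A; share G_k/ΣG = 0.8493 → same result.)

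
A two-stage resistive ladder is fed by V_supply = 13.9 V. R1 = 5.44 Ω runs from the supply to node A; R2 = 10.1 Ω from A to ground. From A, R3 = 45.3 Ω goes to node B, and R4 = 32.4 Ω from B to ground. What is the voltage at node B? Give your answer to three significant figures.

V_B ≈ 3.60 V

Node A sees R2 in parallel with the series input of stage 2, R3 + R4 = 77.70 Ω.
Effective lower resistance at A: R2 ‖ 77.70 = 8.938 Ω.
First divider: V_A = V_supply · 8.938/(5.44 + 8.938) = 8.641 V.
V_B = V_A × 0.4170 = 3.603 V.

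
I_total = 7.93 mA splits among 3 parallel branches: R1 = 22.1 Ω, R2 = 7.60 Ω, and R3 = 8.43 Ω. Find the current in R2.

I ≈ 3.53 mA

Total conductance ΣG = 1/22.1 + 1/7.60 + 1/8.43 = 0.2955 (units of 1/Ω).
By the current-divider rule, I = I_total · G_k/ΣG = 7.93 × 0.4453 = 3.532 mA.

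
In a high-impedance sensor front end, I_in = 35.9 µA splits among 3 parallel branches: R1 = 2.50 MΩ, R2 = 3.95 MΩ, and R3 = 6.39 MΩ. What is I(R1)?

I ≈ 17.7 µA

Conductances: ΣG = 1/2.50 + 1/3.95 + 1/6.39 = 0.8097 (1/MΩ).
R1 takes the fraction G_k/ΣG = 0.4000/0.8097 = 0.4940, so I = 35.9 × 0.4940 = 17.74 µA.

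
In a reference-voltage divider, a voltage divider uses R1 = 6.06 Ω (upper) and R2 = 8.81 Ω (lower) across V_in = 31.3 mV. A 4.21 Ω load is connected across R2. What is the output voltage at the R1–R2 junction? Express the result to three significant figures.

V_out ≈ 10.0 mV

The load sits in parallel with R2, giving an effective lower resistance R2' = R2·R_L/(R2+R_L) = 2.849 Ω.
Then V_out = V_in · R2'/(R1 + R2') = 31.3 × 2.849/8.909 = 10.01 mV.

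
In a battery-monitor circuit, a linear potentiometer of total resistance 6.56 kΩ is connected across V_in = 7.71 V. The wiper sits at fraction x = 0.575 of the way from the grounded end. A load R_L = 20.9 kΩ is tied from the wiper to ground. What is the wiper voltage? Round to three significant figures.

V_out ≈ 4.12 V

Lower segment x·R_p = 3.772 kΩ; upper segment (1−x)·R_p = 2.788 kΩ.
Lower segment in parallel with the load: 3.772 ‖ 20.9 = 3.195 kΩ.
Loaded-divider output: V_out = 7.71 × 0.5340 = 4.117 V.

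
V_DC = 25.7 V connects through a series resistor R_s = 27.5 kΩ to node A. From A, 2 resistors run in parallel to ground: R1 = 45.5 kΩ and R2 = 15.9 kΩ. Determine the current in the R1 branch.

I ≈ 0.169 mA

Equivalent of the parallel group: R_p = 11.78 kΩ.
Node voltage V_A = V_DC · R_p/(R_s + R_p) = 25.7 × 0.2999 = 7.709 V.
Branch current I = V_A/R1 = 7.709/45.5 = 0.1694 mA.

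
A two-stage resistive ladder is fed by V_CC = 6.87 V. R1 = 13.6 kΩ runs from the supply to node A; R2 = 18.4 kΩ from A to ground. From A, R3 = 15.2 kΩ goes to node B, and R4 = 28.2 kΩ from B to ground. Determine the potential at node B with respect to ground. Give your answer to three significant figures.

V_B ≈ 2.17 V

Looking into the second stage from A: R3 + R4 = 43.40 kΩ appears in parallel with R2.
Effective lower resistance at A: R2 ‖ 43.40 = 12.92 kΩ.
First divider: V_A = V_CC · 12.92/(13.6 + 12.92) = 3.347 V.
V_B = V_A × 0.6498 = 2.175 V.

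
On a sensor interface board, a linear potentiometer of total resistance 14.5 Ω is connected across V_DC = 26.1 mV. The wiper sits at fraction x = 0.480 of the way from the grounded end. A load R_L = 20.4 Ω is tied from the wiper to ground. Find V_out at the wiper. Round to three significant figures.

V_out ≈ 10.6 mV

Lower segment x·R_p = 6.960 Ω; upper segment (1−x)·R_p = 7.540 Ω.
R_L loads the lower segment: effective lower R = 5.189 Ω.
V_out = 26.1 × 5.189/(7.540 + 5.189) = 10.64 mV.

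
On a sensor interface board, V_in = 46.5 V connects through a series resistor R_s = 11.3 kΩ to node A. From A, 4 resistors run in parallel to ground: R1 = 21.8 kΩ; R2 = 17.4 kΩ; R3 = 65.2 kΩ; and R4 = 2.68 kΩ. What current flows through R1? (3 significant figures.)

Equivalent of the parallel group: R_p = 2.033 kΩ.
Node voltage V_A = V_in · R_p/(R_s + R_p) = 46.5 × 0.1525 = 7.091 V.
I(R1) = V_A / R1 = 7.091/21.8 = 0.3253 mA.

I ≈ 0.325 mA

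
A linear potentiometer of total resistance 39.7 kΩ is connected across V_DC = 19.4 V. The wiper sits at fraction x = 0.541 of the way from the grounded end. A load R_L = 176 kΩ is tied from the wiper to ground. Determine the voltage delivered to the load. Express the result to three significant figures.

Lower segment x·R_p = 21.48 kΩ; upper segment (1−x)·R_p = 18.22 kΩ.
R_L loads the lower segment: effective lower R = 19.14 kΩ.
V_out = 19.4 × 19.14/(18.22 + 19.14) = 9.939 V.

V_out ≈ 9.94 V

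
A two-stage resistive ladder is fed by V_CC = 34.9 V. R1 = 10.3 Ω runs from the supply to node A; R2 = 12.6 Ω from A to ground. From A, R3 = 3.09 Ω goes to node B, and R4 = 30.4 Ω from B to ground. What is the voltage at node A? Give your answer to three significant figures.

V_A ≈ 16.4 V

The second stage (R3 + R4 = 33.49 Ω) loads node A in parallel with R2.
R2 ‖ (R3+R4) = 9.155 Ω.
V_A = 34.9 × 9.155/(10.3 + 9.155) = 16.42 V.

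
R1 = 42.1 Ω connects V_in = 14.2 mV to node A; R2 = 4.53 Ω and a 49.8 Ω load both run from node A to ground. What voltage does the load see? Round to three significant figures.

V_out ≈ 1.27 mV

The load sits in parallel with R2, giving an effective lower resistance R2' = R2·R_L/(R2+R_L) = 4.152 Ω.
Now apply the divider: V_out = 14.2 × 0.08977 = 1.275 mV.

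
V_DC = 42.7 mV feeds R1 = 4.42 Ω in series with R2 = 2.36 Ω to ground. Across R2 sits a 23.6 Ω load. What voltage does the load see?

V_out ≈ 14.0 mV

R2 ‖ R_L = (2.36 × 23.6)/(2.36 + 23.6) = 2.145 Ω.
Voltage divider with the loaded lower leg: V_out = 42.7 × 2.145/(4.42 + 2.145) = 42.7 × 0.3268 = 13.95 mV.
(Unloaded it would be 14.9 mV; the load pulls it down.)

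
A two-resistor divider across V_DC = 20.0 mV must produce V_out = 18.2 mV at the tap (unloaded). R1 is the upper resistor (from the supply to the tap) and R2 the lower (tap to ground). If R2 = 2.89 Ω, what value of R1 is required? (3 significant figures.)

Required fraction k = V_out/V_DC = 0.9100.
R1 = R2·(1/k − 1) = 2.89 × 0.09890 = 0.2858 Ω.

R1 ≈ 0.286 Ω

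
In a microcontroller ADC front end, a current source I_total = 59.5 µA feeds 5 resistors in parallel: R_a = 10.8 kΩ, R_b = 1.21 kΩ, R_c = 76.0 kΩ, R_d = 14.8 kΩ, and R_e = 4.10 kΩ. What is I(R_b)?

I ≈ 39.5 µA

Conductances: ΣG = 1/10.8 + 1/1.21 + 1/76.0 + 1/14.8 + 1/4.10 = 1.244 (1/kΩ).
R_b takes the fraction G_k/ΣG = 0.8264/1.244 = 0.6645, so I = 59.5 × 0.6645 = 39.54 µA.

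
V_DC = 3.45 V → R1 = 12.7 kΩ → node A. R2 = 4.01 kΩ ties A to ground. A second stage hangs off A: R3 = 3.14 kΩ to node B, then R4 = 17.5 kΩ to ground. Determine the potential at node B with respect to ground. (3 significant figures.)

V_B ≈ 0.612 V

Looking into the second stage from A: R3 + R4 = 20.64 kΩ appears in parallel with R2.
Effective lower resistance at A: R2 ‖ 20.64 = 3.358 kΩ.
First divider: V_A = V_DC · 3.358/(12.7 + 3.358) = 0.7214 V.
Then the unloaded second divider: V_B = V_A × R4/(R3+R4) = 0.7214 × 0.8479 = 0.6116 V.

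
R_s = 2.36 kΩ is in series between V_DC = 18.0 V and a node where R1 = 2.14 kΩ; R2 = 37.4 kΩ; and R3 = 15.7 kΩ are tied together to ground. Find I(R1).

I ≈ 3.63 mA

Equivalent of the parallel group: R_p = 1.793 kΩ.
V_A = 18.0 × 1.793/4.153 = 7.771 V.
Branch current I = V_A/R1 = 7.771/2.14 = 3.631 mA.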